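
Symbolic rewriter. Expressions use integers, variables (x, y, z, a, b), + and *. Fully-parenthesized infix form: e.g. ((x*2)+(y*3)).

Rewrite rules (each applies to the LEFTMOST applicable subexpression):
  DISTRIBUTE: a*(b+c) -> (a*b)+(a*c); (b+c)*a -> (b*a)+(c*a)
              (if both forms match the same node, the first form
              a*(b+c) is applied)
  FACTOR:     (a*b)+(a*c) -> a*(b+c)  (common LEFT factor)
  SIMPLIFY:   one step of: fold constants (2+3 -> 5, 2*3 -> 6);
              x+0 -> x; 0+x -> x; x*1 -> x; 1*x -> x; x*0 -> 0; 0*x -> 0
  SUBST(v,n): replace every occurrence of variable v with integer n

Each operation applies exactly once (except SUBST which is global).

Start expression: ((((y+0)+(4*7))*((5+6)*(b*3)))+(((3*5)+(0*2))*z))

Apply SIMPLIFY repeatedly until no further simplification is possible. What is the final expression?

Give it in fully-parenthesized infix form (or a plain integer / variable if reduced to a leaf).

Start: ((((y+0)+(4*7))*((5+6)*(b*3)))+(((3*5)+(0*2))*z))
Step 1: at LLL: (y+0) -> y; overall: ((((y+0)+(4*7))*((5+6)*(b*3)))+(((3*5)+(0*2))*z)) -> (((y+(4*7))*((5+6)*(b*3)))+(((3*5)+(0*2))*z))
Step 2: at LLR: (4*7) -> 28; overall: (((y+(4*7))*((5+6)*(b*3)))+(((3*5)+(0*2))*z)) -> (((y+28)*((5+6)*(b*3)))+(((3*5)+(0*2))*z))
Step 3: at LRL: (5+6) -> 11; overall: (((y+28)*((5+6)*(b*3)))+(((3*5)+(0*2))*z)) -> (((y+28)*(11*(b*3)))+(((3*5)+(0*2))*z))
Step 4: at RLL: (3*5) -> 15; overall: (((y+28)*(11*(b*3)))+(((3*5)+(0*2))*z)) -> (((y+28)*(11*(b*3)))+((15+(0*2))*z))
Step 5: at RLR: (0*2) -> 0; overall: (((y+28)*(11*(b*3)))+((15+(0*2))*z)) -> (((y+28)*(11*(b*3)))+((15+0)*z))
Step 6: at RL: (15+0) -> 15; overall: (((y+28)*(11*(b*3)))+((15+0)*z)) -> (((y+28)*(11*(b*3)))+(15*z))
Fixed point: (((y+28)*(11*(b*3)))+(15*z))

Answer: (((y+28)*(11*(b*3)))+(15*z))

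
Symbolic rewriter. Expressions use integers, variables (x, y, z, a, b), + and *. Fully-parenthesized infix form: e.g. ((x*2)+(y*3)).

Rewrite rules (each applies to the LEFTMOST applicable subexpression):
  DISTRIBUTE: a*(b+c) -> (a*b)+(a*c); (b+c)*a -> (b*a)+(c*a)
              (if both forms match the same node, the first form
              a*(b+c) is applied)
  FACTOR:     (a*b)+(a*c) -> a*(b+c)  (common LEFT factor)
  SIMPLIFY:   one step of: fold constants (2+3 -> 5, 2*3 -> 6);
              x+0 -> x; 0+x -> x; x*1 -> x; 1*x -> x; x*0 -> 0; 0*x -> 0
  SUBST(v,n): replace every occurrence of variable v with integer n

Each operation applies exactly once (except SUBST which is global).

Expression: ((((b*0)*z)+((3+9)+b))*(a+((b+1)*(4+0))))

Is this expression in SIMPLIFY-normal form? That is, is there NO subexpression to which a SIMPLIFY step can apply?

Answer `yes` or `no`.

Answer: no

Derivation:
Expression: ((((b*0)*z)+((3+9)+b))*(a+((b+1)*(4+0))))
Scanning for simplifiable subexpressions (pre-order)...
  at root: ((((b*0)*z)+((3+9)+b))*(a+((b+1)*(4+0)))) (not simplifiable)
  at L: (((b*0)*z)+((3+9)+b)) (not simplifiable)
  at LL: ((b*0)*z) (not simplifiable)
  at LLL: (b*0) (SIMPLIFIABLE)
  at LR: ((3+9)+b) (not simplifiable)
  at LRL: (3+9) (SIMPLIFIABLE)
  at R: (a+((b+1)*(4+0))) (not simplifiable)
  at RR: ((b+1)*(4+0)) (not simplifiable)
  at RRL: (b+1) (not simplifiable)
  at RRR: (4+0) (SIMPLIFIABLE)
Found simplifiable subexpr at path LLL: (b*0)
One SIMPLIFY step would give: (((0*z)+((3+9)+b))*(a+((b+1)*(4+0))))
-> NOT in normal form.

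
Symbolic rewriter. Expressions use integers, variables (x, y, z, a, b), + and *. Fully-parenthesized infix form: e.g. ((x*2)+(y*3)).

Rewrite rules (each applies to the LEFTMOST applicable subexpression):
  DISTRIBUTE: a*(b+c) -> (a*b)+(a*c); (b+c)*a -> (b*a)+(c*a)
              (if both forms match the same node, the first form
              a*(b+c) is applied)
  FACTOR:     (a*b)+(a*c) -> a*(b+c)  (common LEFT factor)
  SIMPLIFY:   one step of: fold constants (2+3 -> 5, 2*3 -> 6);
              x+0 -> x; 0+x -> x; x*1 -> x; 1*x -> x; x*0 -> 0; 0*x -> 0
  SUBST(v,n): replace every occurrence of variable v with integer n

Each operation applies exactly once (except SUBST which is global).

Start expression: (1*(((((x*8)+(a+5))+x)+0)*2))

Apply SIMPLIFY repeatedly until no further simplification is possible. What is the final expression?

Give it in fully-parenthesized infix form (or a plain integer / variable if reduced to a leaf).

Answer: ((((x*8)+(a+5))+x)*2)

Derivation:
Start: (1*(((((x*8)+(a+5))+x)+0)*2))
Step 1: at root: (1*(((((x*8)+(a+5))+x)+0)*2)) -> (((((x*8)+(a+5))+x)+0)*2); overall: (1*(((((x*8)+(a+5))+x)+0)*2)) -> (((((x*8)+(a+5))+x)+0)*2)
Step 2: at L: ((((x*8)+(a+5))+x)+0) -> (((x*8)+(a+5))+x); overall: (((((x*8)+(a+5))+x)+0)*2) -> ((((x*8)+(a+5))+x)*2)
Fixed point: ((((x*8)+(a+5))+x)*2)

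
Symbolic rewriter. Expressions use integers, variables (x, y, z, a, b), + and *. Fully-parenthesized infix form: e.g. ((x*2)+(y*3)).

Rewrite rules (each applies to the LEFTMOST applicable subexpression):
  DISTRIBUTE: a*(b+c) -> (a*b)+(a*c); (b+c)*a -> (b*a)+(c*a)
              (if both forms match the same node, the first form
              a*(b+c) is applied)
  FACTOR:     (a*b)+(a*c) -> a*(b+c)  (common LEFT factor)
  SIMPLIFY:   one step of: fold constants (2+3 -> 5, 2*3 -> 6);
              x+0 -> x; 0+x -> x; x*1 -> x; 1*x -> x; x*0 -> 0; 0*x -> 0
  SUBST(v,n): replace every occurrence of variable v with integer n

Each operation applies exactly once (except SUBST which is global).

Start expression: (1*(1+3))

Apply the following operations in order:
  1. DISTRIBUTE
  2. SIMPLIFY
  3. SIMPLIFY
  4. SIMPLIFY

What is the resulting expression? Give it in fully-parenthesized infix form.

Answer: 4

Derivation:
Start: (1*(1+3))
Apply DISTRIBUTE at root (target: (1*(1+3))): (1*(1+3)) -> ((1*1)+(1*3))
Apply SIMPLIFY at L (target: (1*1)): ((1*1)+(1*3)) -> (1+(1*3))
Apply SIMPLIFY at R (target: (1*3)): (1+(1*3)) -> (1+3)
Apply SIMPLIFY at root (target: (1+3)): (1+3) -> 4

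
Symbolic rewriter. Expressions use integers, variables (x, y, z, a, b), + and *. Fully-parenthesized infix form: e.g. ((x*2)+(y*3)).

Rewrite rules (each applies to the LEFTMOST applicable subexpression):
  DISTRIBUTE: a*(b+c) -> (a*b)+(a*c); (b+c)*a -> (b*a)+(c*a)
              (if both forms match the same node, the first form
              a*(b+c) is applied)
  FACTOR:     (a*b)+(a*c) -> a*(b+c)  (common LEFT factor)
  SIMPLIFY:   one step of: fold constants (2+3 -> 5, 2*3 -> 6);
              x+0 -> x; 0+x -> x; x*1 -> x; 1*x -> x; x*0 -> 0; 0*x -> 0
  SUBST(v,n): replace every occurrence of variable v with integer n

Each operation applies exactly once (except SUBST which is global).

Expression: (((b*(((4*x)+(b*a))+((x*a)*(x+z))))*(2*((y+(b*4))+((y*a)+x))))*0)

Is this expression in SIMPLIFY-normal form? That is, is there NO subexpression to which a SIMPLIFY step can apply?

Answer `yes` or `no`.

Expression: (((b*(((4*x)+(b*a))+((x*a)*(x+z))))*(2*((y+(b*4))+((y*a)+x))))*0)
Scanning for simplifiable subexpressions (pre-order)...
  at root: (((b*(((4*x)+(b*a))+((x*a)*(x+z))))*(2*((y+(b*4))+((y*a)+x))))*0) (SIMPLIFIABLE)
  at L: ((b*(((4*x)+(b*a))+((x*a)*(x+z))))*(2*((y+(b*4))+((y*a)+x)))) (not simplifiable)
  at LL: (b*(((4*x)+(b*a))+((x*a)*(x+z)))) (not simplifiable)
  at LLR: (((4*x)+(b*a))+((x*a)*(x+z))) (not simplifiable)
  at LLRL: ((4*x)+(b*a)) (not simplifiable)
  at LLRLL: (4*x) (not simplifiable)
  at LLRLR: (b*a) (not simplifiable)
  at LLRR: ((x*a)*(x+z)) (not simplifiable)
  at LLRRL: (x*a) (not simplifiable)
  at LLRRR: (x+z) (not simplifiable)
  at LR: (2*((y+(b*4))+((y*a)+x))) (not simplifiable)
  at LRR: ((y+(b*4))+((y*a)+x)) (not simplifiable)
  at LRRL: (y+(b*4)) (not simplifiable)
  at LRRLR: (b*4) (not simplifiable)
  at LRRR: ((y*a)+x) (not simplifiable)
  at LRRRL: (y*a) (not simplifiable)
Found simplifiable subexpr at path root: (((b*(((4*x)+(b*a))+((x*a)*(x+z))))*(2*((y+(b*4))+((y*a)+x))))*0)
One SIMPLIFY step would give: 0
-> NOT in normal form.

Answer: no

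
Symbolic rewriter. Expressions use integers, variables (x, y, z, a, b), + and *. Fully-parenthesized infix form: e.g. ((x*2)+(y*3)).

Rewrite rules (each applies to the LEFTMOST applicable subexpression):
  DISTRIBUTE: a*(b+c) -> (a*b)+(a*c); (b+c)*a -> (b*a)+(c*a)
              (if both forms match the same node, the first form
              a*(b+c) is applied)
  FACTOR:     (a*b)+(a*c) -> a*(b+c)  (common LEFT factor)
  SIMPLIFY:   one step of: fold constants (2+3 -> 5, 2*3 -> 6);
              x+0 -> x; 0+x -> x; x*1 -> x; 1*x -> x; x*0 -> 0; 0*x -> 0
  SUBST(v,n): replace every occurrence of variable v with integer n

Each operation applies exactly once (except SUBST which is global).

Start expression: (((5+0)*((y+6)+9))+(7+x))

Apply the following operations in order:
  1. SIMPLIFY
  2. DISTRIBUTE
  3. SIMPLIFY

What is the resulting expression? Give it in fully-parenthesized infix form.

Start: (((5+0)*((y+6)+9))+(7+x))
Apply SIMPLIFY at LL (target: (5+0)): (((5+0)*((y+6)+9))+(7+x)) -> ((5*((y+6)+9))+(7+x))
Apply DISTRIBUTE at L (target: (5*((y+6)+9))): ((5*((y+6)+9))+(7+x)) -> (((5*(y+6))+(5*9))+(7+x))
Apply SIMPLIFY at LR (target: (5*9)): (((5*(y+6))+(5*9))+(7+x)) -> (((5*(y+6))+45)+(7+x))

Answer: (((5*(y+6))+45)+(7+x))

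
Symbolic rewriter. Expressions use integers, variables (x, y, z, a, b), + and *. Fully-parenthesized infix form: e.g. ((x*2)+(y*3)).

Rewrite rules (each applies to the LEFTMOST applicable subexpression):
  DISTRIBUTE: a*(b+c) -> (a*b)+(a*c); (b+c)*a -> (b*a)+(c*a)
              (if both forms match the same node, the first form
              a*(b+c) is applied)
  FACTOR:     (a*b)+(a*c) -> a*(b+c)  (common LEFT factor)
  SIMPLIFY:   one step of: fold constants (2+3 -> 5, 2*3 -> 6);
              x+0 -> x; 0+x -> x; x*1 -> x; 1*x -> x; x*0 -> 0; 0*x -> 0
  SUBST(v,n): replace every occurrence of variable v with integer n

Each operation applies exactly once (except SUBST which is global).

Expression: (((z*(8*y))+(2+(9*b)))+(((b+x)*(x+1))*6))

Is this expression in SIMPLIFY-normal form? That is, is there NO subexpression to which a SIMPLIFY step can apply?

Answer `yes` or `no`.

Answer: yes

Derivation:
Expression: (((z*(8*y))+(2+(9*b)))+(((b+x)*(x+1))*6))
Scanning for simplifiable subexpressions (pre-order)...
  at root: (((z*(8*y))+(2+(9*b)))+(((b+x)*(x+1))*6)) (not simplifiable)
  at L: ((z*(8*y))+(2+(9*b))) (not simplifiable)
  at LL: (z*(8*y)) (not simplifiable)
  at LLR: (8*y) (not simplifiable)
  at LR: (2+(9*b)) (not simplifiable)
  at LRR: (9*b) (not simplifiable)
  at R: (((b+x)*(x+1))*6) (not simplifiable)
  at RL: ((b+x)*(x+1)) (not simplifiable)
  at RLL: (b+x) (not simplifiable)
  at RLR: (x+1) (not simplifiable)
Result: no simplifiable subexpression found -> normal form.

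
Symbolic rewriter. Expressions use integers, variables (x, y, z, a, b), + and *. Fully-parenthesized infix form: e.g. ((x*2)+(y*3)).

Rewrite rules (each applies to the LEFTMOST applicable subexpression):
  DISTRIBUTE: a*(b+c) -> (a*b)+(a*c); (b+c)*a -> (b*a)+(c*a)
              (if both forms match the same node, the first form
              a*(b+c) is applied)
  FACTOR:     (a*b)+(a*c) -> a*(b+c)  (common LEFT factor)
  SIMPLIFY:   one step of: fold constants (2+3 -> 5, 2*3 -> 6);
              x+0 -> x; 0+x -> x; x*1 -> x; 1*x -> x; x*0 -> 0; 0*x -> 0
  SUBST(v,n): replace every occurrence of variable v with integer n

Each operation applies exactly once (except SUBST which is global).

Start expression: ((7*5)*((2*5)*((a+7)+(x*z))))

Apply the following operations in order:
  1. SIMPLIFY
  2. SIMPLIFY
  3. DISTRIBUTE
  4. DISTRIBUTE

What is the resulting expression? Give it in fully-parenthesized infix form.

Start: ((7*5)*((2*5)*((a+7)+(x*z))))
Apply SIMPLIFY at L (target: (7*5)): ((7*5)*((2*5)*((a+7)+(x*z)))) -> (35*((2*5)*((a+7)+(x*z))))
Apply SIMPLIFY at RL (target: (2*5)): (35*((2*5)*((a+7)+(x*z)))) -> (35*(10*((a+7)+(x*z))))
Apply DISTRIBUTE at R (target: (10*((a+7)+(x*z)))): (35*(10*((a+7)+(x*z)))) -> (35*((10*(a+7))+(10*(x*z))))
Apply DISTRIBUTE at root (target: (35*((10*(a+7))+(10*(x*z))))): (35*((10*(a+7))+(10*(x*z)))) -> ((35*(10*(a+7)))+(35*(10*(x*z))))

Answer: ((35*(10*(a+7)))+(35*(10*(x*z))))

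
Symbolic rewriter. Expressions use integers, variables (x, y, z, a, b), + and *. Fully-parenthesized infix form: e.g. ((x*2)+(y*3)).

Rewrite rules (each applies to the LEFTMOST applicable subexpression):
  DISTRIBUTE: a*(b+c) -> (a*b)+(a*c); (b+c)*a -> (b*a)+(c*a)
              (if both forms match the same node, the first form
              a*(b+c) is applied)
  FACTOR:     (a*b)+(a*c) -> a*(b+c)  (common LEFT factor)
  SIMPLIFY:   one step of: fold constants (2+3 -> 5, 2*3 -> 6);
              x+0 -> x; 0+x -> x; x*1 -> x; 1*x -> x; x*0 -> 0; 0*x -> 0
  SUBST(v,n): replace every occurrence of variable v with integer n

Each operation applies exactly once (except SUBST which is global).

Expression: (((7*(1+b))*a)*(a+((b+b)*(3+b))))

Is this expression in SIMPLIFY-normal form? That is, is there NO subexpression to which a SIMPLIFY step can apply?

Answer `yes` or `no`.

Answer: yes

Derivation:
Expression: (((7*(1+b))*a)*(a+((b+b)*(3+b))))
Scanning for simplifiable subexpressions (pre-order)...
  at root: (((7*(1+b))*a)*(a+((b+b)*(3+b)))) (not simplifiable)
  at L: ((7*(1+b))*a) (not simplifiable)
  at LL: (7*(1+b)) (not simplifiable)
  at LLR: (1+b) (not simplifiable)
  at R: (a+((b+b)*(3+b))) (not simplifiable)
  at RR: ((b+b)*(3+b)) (not simplifiable)
  at RRL: (b+b) (not simplifiable)
  at RRR: (3+b) (not simplifiable)
Result: no simplifiable subexpression found -> normal form.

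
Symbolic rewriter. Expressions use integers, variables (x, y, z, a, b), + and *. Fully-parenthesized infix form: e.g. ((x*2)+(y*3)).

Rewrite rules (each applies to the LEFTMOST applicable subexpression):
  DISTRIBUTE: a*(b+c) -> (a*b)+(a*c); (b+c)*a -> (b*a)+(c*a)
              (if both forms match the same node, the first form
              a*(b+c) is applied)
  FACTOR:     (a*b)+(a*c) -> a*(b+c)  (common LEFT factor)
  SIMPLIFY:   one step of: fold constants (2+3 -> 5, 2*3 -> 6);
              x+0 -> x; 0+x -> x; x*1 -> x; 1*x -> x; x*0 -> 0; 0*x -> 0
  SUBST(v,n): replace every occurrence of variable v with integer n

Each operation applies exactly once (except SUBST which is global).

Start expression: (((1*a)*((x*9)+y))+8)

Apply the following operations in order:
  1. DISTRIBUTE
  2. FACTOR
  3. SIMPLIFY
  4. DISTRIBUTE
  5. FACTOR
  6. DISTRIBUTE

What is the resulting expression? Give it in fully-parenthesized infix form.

Start: (((1*a)*((x*9)+y))+8)
Apply DISTRIBUTE at L (target: ((1*a)*((x*9)+y))): (((1*a)*((x*9)+y))+8) -> ((((1*a)*(x*9))+((1*a)*y))+8)
Apply FACTOR at L (target: (((1*a)*(x*9))+((1*a)*y))): ((((1*a)*(x*9))+((1*a)*y))+8) -> (((1*a)*((x*9)+y))+8)
Apply SIMPLIFY at LL (target: (1*a)): (((1*a)*((x*9)+y))+8) -> ((a*((x*9)+y))+8)
Apply DISTRIBUTE at L (target: (a*((x*9)+y))): ((a*((x*9)+y))+8) -> (((a*(x*9))+(a*y))+8)
Apply FACTOR at L (target: ((a*(x*9))+(a*y))): (((a*(x*9))+(a*y))+8) -> ((a*((x*9)+y))+8)
Apply DISTRIBUTE at L (target: (a*((x*9)+y))): ((a*((x*9)+y))+8) -> (((a*(x*9))+(a*y))+8)

Answer: (((a*(x*9))+(a*y))+8)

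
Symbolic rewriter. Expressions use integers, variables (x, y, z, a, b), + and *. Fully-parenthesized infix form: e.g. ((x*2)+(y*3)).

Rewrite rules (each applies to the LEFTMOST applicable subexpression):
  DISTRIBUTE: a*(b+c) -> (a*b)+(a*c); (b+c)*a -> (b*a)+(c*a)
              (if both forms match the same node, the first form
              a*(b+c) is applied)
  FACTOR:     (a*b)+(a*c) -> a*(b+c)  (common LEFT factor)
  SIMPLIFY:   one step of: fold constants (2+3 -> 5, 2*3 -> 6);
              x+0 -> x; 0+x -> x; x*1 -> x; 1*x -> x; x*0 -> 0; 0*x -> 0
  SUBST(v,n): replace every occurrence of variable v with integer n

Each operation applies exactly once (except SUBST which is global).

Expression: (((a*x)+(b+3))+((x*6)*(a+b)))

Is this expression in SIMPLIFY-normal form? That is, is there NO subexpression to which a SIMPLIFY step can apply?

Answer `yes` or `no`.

Expression: (((a*x)+(b+3))+((x*6)*(a+b)))
Scanning for simplifiable subexpressions (pre-order)...
  at root: (((a*x)+(b+3))+((x*6)*(a+b))) (not simplifiable)
  at L: ((a*x)+(b+3)) (not simplifiable)
  at LL: (a*x) (not simplifiable)
  at LR: (b+3) (not simplifiable)
  at R: ((x*6)*(a+b)) (not simplifiable)
  at RL: (x*6) (not simplifiable)
  at RR: (a+b) (not simplifiable)
Result: no simplifiable subexpression found -> normal form.

Answer: yes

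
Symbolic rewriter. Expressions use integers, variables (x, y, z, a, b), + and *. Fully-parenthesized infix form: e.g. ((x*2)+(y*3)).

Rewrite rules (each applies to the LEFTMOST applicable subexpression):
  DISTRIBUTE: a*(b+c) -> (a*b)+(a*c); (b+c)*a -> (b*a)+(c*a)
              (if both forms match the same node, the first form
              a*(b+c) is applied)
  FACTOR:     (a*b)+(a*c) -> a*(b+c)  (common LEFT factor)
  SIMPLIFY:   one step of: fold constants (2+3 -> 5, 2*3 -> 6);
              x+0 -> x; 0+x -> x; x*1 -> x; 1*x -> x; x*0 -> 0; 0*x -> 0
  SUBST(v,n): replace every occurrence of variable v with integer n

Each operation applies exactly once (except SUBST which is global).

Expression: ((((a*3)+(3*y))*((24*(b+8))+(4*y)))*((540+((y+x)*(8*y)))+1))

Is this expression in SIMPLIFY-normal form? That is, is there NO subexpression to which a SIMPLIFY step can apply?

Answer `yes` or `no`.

Expression: ((((a*3)+(3*y))*((24*(b+8))+(4*y)))*((540+((y+x)*(8*y)))+1))
Scanning for simplifiable subexpressions (pre-order)...
  at root: ((((a*3)+(3*y))*((24*(b+8))+(4*y)))*((540+((y+x)*(8*y)))+1)) (not simplifiable)
  at L: (((a*3)+(3*y))*((24*(b+8))+(4*y))) (not simplifiable)
  at LL: ((a*3)+(3*y)) (not simplifiable)
  at LLL: (a*3) (not simplifiable)
  at LLR: (3*y) (not simplifiable)
  at LR: ((24*(b+8))+(4*y)) (not simplifiable)
  at LRL: (24*(b+8)) (not simplifiable)
  at LRLR: (b+8) (not simplifiable)
  at LRR: (4*y) (not simplifiable)
  at R: ((540+((y+x)*(8*y)))+1) (not simplifiable)
  at RL: (540+((y+x)*(8*y))) (not simplifiable)
  at RLR: ((y+x)*(8*y)) (not simplifiable)
  at RLRL: (y+x) (not simplifiable)
  at RLRR: (8*y) (not simplifiable)
Result: no simplifiable subexpression found -> normal form.

Answer: yes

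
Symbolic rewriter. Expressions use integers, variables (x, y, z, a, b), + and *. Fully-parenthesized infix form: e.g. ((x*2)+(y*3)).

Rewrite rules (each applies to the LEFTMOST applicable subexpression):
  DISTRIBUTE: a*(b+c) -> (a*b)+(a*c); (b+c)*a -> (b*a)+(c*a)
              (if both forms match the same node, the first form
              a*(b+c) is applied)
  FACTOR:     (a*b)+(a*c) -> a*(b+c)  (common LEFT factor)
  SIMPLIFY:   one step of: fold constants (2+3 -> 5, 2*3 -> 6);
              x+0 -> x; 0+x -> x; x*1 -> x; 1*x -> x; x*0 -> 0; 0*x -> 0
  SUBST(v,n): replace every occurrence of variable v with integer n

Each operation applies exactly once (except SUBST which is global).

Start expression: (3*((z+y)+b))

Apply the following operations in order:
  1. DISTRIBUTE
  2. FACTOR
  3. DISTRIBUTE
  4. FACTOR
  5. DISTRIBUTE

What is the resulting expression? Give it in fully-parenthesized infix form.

Start: (3*((z+y)+b))
Apply DISTRIBUTE at root (target: (3*((z+y)+b))): (3*((z+y)+b)) -> ((3*(z+y))+(3*b))
Apply FACTOR at root (target: ((3*(z+y))+(3*b))): ((3*(z+y))+(3*b)) -> (3*((z+y)+b))
Apply DISTRIBUTE at root (target: (3*((z+y)+b))): (3*((z+y)+b)) -> ((3*(z+y))+(3*b))
Apply FACTOR at root (target: ((3*(z+y))+(3*b))): ((3*(z+y))+(3*b)) -> (3*((z+y)+b))
Apply DISTRIBUTE at root (target: (3*((z+y)+b))): (3*((z+y)+b)) -> ((3*(z+y))+(3*b))

Answer: ((3*(z+y))+(3*b))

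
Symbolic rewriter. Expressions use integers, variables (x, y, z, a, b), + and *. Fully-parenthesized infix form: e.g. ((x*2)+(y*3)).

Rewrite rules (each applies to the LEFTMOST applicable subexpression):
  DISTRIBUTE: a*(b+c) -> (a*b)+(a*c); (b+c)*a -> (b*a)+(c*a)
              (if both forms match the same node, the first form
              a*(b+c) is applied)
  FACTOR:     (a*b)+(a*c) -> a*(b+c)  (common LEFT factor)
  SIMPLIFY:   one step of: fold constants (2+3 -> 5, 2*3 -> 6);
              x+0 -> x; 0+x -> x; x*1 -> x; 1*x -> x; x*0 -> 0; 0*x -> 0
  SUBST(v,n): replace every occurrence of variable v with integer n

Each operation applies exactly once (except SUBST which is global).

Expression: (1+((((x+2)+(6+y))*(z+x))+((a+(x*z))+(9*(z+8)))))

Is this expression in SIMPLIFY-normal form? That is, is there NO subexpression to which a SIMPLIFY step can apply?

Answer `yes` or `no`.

Answer: yes

Derivation:
Expression: (1+((((x+2)+(6+y))*(z+x))+((a+(x*z))+(9*(z+8)))))
Scanning for simplifiable subexpressions (pre-order)...
  at root: (1+((((x+2)+(6+y))*(z+x))+((a+(x*z))+(9*(z+8))))) (not simplifiable)
  at R: ((((x+2)+(6+y))*(z+x))+((a+(x*z))+(9*(z+8)))) (not simplifiable)
  at RL: (((x+2)+(6+y))*(z+x)) (not simplifiable)
  at RLL: ((x+2)+(6+y)) (not simplifiable)
  at RLLL: (x+2) (not simplifiable)
  at RLLR: (6+y) (not simplifiable)
  at RLR: (z+x) (not simplifiable)
  at RR: ((a+(x*z))+(9*(z+8))) (not simplifiable)
  at RRL: (a+(x*z)) (not simplifiable)
  at RRLR: (x*z) (not simplifiable)
  at RRR: (9*(z+8)) (not simplifiable)
  at RRRR: (z+8) (not simplifiable)
Result: no simplifiable subexpression found -> normal form.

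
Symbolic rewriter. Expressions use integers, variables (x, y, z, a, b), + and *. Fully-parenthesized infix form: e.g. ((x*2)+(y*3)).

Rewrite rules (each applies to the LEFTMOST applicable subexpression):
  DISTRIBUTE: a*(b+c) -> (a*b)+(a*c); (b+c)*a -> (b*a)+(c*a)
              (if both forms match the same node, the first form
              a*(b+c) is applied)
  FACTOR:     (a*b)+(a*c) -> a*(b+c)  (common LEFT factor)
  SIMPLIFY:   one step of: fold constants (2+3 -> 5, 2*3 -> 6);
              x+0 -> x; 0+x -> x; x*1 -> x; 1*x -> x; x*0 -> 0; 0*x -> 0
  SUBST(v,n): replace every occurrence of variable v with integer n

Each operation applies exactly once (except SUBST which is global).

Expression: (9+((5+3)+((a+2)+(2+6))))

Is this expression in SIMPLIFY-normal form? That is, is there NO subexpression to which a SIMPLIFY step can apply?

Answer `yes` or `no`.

Expression: (9+((5+3)+((a+2)+(2+6))))
Scanning for simplifiable subexpressions (pre-order)...
  at root: (9+((5+3)+((a+2)+(2+6)))) (not simplifiable)
  at R: ((5+3)+((a+2)+(2+6))) (not simplifiable)
  at RL: (5+3) (SIMPLIFIABLE)
  at RR: ((a+2)+(2+6)) (not simplifiable)
  at RRL: (a+2) (not simplifiable)
  at RRR: (2+6) (SIMPLIFIABLE)
Found simplifiable subexpr at path RL: (5+3)
One SIMPLIFY step would give: (9+(8+((a+2)+(2+6))))
-> NOT in normal form.

Answer: no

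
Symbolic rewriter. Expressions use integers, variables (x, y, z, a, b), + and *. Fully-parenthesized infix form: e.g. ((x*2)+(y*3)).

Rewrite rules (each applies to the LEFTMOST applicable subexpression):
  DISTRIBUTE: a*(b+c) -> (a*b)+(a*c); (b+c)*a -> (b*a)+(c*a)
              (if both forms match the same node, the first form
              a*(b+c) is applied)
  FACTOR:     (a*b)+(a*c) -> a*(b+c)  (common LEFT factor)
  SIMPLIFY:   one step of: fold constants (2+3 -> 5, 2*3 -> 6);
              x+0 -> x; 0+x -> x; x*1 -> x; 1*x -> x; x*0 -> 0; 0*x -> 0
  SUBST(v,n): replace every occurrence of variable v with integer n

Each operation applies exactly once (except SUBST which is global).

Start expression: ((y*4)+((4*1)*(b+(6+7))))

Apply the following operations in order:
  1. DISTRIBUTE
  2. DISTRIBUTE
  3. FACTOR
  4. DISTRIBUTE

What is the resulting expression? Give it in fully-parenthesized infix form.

Answer: ((y*4)+(((4*1)*b)+(((4*1)*6)+((4*1)*7))))

Derivation:
Start: ((y*4)+((4*1)*(b+(6+7))))
Apply DISTRIBUTE at R (target: ((4*1)*(b+(6+7)))): ((y*4)+((4*1)*(b+(6+7)))) -> ((y*4)+(((4*1)*b)+((4*1)*(6+7))))
Apply DISTRIBUTE at RR (target: ((4*1)*(6+7))): ((y*4)+(((4*1)*b)+((4*1)*(6+7)))) -> ((y*4)+(((4*1)*b)+(((4*1)*6)+((4*1)*7))))
Apply FACTOR at RR (target: (((4*1)*6)+((4*1)*7))): ((y*4)+(((4*1)*b)+(((4*1)*6)+((4*1)*7)))) -> ((y*4)+(((4*1)*b)+((4*1)*(6+7))))
Apply DISTRIBUTE at RR (target: ((4*1)*(6+7))): ((y*4)+(((4*1)*b)+((4*1)*(6+7)))) -> ((y*4)+(((4*1)*b)+(((4*1)*6)+((4*1)*7))))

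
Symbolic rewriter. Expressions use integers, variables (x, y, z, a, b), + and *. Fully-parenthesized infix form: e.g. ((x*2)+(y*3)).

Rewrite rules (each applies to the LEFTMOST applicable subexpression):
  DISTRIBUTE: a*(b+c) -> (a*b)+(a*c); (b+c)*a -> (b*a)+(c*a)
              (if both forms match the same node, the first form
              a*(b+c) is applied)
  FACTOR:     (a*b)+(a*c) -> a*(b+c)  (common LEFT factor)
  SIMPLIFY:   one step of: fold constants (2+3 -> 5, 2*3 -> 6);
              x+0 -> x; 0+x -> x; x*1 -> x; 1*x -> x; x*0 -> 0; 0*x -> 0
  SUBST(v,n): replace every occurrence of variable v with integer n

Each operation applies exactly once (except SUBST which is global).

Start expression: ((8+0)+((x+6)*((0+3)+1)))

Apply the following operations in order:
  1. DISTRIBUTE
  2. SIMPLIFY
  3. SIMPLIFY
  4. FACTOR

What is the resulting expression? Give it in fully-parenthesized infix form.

Answer: (8+((x+6)*(3+1)))

Derivation:
Start: ((8+0)+((x+6)*((0+3)+1)))
Apply DISTRIBUTE at R (target: ((x+6)*((0+3)+1))): ((8+0)+((x+6)*((0+3)+1))) -> ((8+0)+(((x+6)*(0+3))+((x+6)*1)))
Apply SIMPLIFY at L (target: (8+0)): ((8+0)+(((x+6)*(0+3))+((x+6)*1))) -> (8+(((x+6)*(0+3))+((x+6)*1)))
Apply SIMPLIFY at RLR (target: (0+3)): (8+(((x+6)*(0+3))+((x+6)*1))) -> (8+(((x+6)*3)+((x+6)*1)))
Apply FACTOR at R (target: (((x+6)*3)+((x+6)*1))): (8+(((x+6)*3)+((x+6)*1))) -> (8+((x+6)*(3+1)))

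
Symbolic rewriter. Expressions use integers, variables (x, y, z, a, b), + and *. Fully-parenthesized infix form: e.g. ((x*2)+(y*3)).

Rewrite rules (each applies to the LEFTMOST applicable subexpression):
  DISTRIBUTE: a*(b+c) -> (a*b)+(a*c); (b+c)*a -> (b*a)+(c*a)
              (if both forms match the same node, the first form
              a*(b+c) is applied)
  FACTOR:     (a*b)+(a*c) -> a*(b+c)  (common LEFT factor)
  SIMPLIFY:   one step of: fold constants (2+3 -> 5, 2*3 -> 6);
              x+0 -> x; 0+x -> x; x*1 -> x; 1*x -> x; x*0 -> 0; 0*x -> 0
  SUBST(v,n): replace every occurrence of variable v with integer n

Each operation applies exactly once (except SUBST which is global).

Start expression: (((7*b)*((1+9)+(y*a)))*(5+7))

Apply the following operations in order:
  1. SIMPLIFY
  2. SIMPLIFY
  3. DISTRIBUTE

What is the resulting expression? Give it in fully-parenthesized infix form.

Answer: ((((7*b)*10)+((7*b)*(y*a)))*12)

Derivation:
Start: (((7*b)*((1+9)+(y*a)))*(5+7))
Apply SIMPLIFY at LRL (target: (1+9)): (((7*b)*((1+9)+(y*a)))*(5+7)) -> (((7*b)*(10+(y*a)))*(5+7))
Apply SIMPLIFY at R (target: (5+7)): (((7*b)*(10+(y*a)))*(5+7)) -> (((7*b)*(10+(y*a)))*12)
Apply DISTRIBUTE at L (target: ((7*b)*(10+(y*a)))): (((7*b)*(10+(y*a)))*12) -> ((((7*b)*10)+((7*b)*(y*a)))*12)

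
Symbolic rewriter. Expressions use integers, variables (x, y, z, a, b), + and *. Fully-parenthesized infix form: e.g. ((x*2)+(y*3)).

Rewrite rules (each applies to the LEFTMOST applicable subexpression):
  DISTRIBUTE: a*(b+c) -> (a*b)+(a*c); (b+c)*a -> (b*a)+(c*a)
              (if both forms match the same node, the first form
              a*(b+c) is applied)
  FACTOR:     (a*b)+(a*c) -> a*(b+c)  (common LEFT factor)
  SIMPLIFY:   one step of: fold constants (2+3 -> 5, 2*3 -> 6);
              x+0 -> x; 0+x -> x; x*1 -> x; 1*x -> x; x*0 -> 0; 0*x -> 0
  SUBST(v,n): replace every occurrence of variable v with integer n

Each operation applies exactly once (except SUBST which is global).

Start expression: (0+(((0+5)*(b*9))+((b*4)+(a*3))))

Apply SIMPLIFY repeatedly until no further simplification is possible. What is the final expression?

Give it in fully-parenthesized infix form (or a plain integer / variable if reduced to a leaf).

Answer: ((5*(b*9))+((b*4)+(a*3)))

Derivation:
Start: (0+(((0+5)*(b*9))+((b*4)+(a*3))))
Step 1: at root: (0+(((0+5)*(b*9))+((b*4)+(a*3)))) -> (((0+5)*(b*9))+((b*4)+(a*3))); overall: (0+(((0+5)*(b*9))+((b*4)+(a*3)))) -> (((0+5)*(b*9))+((b*4)+(a*3)))
Step 2: at LL: (0+5) -> 5; overall: (((0+5)*(b*9))+((b*4)+(a*3))) -> ((5*(b*9))+((b*4)+(a*3)))
Fixed point: ((5*(b*9))+((b*4)+(a*3)))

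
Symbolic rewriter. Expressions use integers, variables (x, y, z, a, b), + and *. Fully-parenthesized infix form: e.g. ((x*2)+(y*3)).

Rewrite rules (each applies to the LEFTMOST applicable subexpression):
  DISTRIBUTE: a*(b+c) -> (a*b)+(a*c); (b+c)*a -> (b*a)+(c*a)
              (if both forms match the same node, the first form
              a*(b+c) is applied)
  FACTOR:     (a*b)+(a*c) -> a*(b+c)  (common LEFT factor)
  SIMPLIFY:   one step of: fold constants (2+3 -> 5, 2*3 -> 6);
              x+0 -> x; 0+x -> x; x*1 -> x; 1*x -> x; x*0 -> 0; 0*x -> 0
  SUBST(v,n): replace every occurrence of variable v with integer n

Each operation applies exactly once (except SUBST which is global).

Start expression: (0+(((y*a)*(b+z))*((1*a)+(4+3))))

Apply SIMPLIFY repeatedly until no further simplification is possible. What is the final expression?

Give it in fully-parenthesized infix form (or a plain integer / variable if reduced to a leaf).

Answer: (((y*a)*(b+z))*(a+7))

Derivation:
Start: (0+(((y*a)*(b+z))*((1*a)+(4+3))))
Step 1: at root: (0+(((y*a)*(b+z))*((1*a)+(4+3)))) -> (((y*a)*(b+z))*((1*a)+(4+3))); overall: (0+(((y*a)*(b+z))*((1*a)+(4+3)))) -> (((y*a)*(b+z))*((1*a)+(4+3)))
Step 2: at RL: (1*a) -> a; overall: (((y*a)*(b+z))*((1*a)+(4+3))) -> (((y*a)*(b+z))*(a+(4+3)))
Step 3: at RR: (4+3) -> 7; overall: (((y*a)*(b+z))*(a+(4+3))) -> (((y*a)*(b+z))*(a+7))
Fixed point: (((y*a)*(b+z))*(a+7))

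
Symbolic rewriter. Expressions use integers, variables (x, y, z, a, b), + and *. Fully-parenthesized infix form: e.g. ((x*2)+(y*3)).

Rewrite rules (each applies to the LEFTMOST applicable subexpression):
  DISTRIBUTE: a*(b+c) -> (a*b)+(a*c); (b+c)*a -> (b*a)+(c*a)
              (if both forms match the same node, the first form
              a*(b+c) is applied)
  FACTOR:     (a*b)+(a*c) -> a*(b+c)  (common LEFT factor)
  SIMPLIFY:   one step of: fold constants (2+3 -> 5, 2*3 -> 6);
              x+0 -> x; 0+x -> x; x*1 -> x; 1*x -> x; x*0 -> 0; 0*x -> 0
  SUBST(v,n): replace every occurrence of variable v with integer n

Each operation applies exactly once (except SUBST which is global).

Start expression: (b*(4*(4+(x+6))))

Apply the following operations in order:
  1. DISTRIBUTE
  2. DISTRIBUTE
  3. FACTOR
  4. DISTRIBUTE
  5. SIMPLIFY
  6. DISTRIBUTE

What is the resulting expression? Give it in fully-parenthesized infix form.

Answer: ((b*16)+(b*((4*x)+(4*6))))

Derivation:
Start: (b*(4*(4+(x+6))))
Apply DISTRIBUTE at R (target: (4*(4+(x+6)))): (b*(4*(4+(x+6)))) -> (b*((4*4)+(4*(x+6))))
Apply DISTRIBUTE at root (target: (b*((4*4)+(4*(x+6))))): (b*((4*4)+(4*(x+6)))) -> ((b*(4*4))+(b*(4*(x+6))))
Apply FACTOR at root (target: ((b*(4*4))+(b*(4*(x+6))))): ((b*(4*4))+(b*(4*(x+6)))) -> (b*((4*4)+(4*(x+6))))
Apply DISTRIBUTE at root (target: (b*((4*4)+(4*(x+6))))): (b*((4*4)+(4*(x+6)))) -> ((b*(4*4))+(b*(4*(x+6))))
Apply SIMPLIFY at LR (target: (4*4)): ((b*(4*4))+(b*(4*(x+6)))) -> ((b*16)+(b*(4*(x+6))))
Apply DISTRIBUTE at RR (target: (4*(x+6))): ((b*16)+(b*(4*(x+6)))) -> ((b*16)+(b*((4*x)+(4*6))))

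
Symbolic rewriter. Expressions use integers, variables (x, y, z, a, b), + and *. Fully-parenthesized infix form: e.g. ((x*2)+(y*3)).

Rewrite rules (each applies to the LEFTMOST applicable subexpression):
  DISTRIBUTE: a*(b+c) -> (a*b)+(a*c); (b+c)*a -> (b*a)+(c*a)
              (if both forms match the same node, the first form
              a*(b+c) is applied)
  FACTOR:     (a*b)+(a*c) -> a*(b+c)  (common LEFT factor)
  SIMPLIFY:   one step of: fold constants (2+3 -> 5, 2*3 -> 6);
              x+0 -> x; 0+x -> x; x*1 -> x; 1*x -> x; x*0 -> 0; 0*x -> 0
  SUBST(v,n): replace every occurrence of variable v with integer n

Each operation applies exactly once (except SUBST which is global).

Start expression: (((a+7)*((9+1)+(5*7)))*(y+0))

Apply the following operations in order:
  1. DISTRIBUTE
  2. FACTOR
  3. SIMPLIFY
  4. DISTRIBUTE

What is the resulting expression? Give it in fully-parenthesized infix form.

Answer: ((((a+7)*(10+(5*7)))*y)+(((a+7)*(10+(5*7)))*0))

Derivation:
Start: (((a+7)*((9+1)+(5*7)))*(y+0))
Apply DISTRIBUTE at root (target: (((a+7)*((9+1)+(5*7)))*(y+0))): (((a+7)*((9+1)+(5*7)))*(y+0)) -> ((((a+7)*((9+1)+(5*7)))*y)+(((a+7)*((9+1)+(5*7)))*0))
Apply FACTOR at root (target: ((((a+7)*((9+1)+(5*7)))*y)+(((a+7)*((9+1)+(5*7)))*0))): ((((a+7)*((9+1)+(5*7)))*y)+(((a+7)*((9+1)+(5*7)))*0)) -> (((a+7)*((9+1)+(5*7)))*(y+0))
Apply SIMPLIFY at LRL (target: (9+1)): (((a+7)*((9+1)+(5*7)))*(y+0)) -> (((a+7)*(10+(5*7)))*(y+0))
Apply DISTRIBUTE at root (target: (((a+7)*(10+(5*7)))*(y+0))): (((a+7)*(10+(5*7)))*(y+0)) -> ((((a+7)*(10+(5*7)))*y)+(((a+7)*(10+(5*7)))*0))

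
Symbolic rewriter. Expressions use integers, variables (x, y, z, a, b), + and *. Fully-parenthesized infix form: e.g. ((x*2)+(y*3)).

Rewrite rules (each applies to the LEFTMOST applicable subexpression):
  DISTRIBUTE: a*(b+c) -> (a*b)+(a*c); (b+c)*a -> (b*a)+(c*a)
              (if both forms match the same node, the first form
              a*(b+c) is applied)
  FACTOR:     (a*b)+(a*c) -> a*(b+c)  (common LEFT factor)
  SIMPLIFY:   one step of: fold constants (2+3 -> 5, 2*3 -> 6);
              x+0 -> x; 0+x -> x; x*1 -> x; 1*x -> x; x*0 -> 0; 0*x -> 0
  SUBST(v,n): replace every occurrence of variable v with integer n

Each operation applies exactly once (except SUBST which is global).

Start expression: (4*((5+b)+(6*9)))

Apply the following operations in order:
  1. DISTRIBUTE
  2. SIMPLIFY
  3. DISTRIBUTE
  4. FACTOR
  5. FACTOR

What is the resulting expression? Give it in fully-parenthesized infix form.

Answer: (4*((5+b)+54))

Derivation:
Start: (4*((5+b)+(6*9)))
Apply DISTRIBUTE at root (target: (4*((5+b)+(6*9)))): (4*((5+b)+(6*9))) -> ((4*(5+b))+(4*(6*9)))
Apply SIMPLIFY at RR (target: (6*9)): ((4*(5+b))+(4*(6*9))) -> ((4*(5+b))+(4*54))
Apply DISTRIBUTE at L (target: (4*(5+b))): ((4*(5+b))+(4*54)) -> (((4*5)+(4*b))+(4*54))
Apply FACTOR at L (target: ((4*5)+(4*b))): (((4*5)+(4*b))+(4*54)) -> ((4*(5+b))+(4*54))
Apply FACTOR at root (target: ((4*(5+b))+(4*54))): ((4*(5+b))+(4*54)) -> (4*((5+b)+54))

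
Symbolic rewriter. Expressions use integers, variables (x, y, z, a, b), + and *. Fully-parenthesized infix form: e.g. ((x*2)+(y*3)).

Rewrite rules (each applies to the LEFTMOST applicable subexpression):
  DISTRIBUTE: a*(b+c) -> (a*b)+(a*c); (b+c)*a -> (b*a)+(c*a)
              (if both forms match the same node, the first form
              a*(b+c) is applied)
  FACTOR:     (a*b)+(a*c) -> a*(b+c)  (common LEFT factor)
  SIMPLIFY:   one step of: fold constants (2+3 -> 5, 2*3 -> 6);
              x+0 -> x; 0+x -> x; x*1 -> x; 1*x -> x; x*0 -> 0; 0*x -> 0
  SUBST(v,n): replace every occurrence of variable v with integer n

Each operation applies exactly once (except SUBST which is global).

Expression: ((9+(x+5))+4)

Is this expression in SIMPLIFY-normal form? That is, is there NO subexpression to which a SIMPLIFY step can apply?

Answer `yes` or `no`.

Expression: ((9+(x+5))+4)
Scanning for simplifiable subexpressions (pre-order)...
  at root: ((9+(x+5))+4) (not simplifiable)
  at L: (9+(x+5)) (not simplifiable)
  at LR: (x+5) (not simplifiable)
Result: no simplifiable subexpression found -> normal form.

Answer: yes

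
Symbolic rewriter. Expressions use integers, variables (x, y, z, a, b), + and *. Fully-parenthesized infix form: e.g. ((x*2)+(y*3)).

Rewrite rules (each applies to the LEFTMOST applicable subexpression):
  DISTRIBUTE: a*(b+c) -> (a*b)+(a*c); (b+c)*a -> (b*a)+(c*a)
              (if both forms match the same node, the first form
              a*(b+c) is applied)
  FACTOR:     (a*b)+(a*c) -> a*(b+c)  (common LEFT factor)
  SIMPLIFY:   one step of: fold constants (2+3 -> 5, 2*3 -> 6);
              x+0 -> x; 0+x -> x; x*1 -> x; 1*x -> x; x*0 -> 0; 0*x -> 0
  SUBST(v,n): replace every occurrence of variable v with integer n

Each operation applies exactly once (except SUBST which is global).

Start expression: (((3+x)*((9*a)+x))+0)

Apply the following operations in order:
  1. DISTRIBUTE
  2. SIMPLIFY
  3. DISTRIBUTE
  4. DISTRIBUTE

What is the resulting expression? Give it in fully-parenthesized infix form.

Start: (((3+x)*((9*a)+x))+0)
Apply DISTRIBUTE at L (target: ((3+x)*((9*a)+x))): (((3+x)*((9*a)+x))+0) -> ((((3+x)*(9*a))+((3+x)*x))+0)
Apply SIMPLIFY at root (target: ((((3+x)*(9*a))+((3+x)*x))+0)): ((((3+x)*(9*a))+((3+x)*x))+0) -> (((3+x)*(9*a))+((3+x)*x))
Apply DISTRIBUTE at L (target: ((3+x)*(9*a))): (((3+x)*(9*a))+((3+x)*x)) -> (((3*(9*a))+(x*(9*a)))+((3+x)*x))
Apply DISTRIBUTE at R (target: ((3+x)*x)): (((3*(9*a))+(x*(9*a)))+((3+x)*x)) -> (((3*(9*a))+(x*(9*a)))+((3*x)+(x*x)))

Answer: (((3*(9*a))+(x*(9*a)))+((3*x)+(x*x)))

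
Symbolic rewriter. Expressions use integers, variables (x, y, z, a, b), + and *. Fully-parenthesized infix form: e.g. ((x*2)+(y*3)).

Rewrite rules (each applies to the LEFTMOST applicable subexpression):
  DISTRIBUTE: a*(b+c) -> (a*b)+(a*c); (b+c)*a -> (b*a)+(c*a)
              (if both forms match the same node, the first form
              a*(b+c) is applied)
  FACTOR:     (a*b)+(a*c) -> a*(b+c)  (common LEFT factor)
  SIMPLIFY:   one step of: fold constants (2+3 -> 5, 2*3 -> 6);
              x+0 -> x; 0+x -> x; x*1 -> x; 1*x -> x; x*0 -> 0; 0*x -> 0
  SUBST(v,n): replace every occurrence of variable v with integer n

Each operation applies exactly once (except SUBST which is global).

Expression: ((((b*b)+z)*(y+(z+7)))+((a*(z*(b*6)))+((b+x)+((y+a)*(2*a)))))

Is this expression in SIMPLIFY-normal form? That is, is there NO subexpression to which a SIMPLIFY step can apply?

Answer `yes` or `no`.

Expression: ((((b*b)+z)*(y+(z+7)))+((a*(z*(b*6)))+((b+x)+((y+a)*(2*a)))))
Scanning for simplifiable subexpressions (pre-order)...
  at root: ((((b*b)+z)*(y+(z+7)))+((a*(z*(b*6)))+((b+x)+((y+a)*(2*a))))) (not simplifiable)
  at L: (((b*b)+z)*(y+(z+7))) (not simplifiable)
  at LL: ((b*b)+z) (not simplifiable)
  at LLL: (b*b) (not simplifiable)
  at LR: (y+(z+7)) (not simplifiable)
  at LRR: (z+7) (not simplifiable)
  at R: ((a*(z*(b*6)))+((b+x)+((y+a)*(2*a)))) (not simplifiable)
  at RL: (a*(z*(b*6))) (not simplifiable)
  at RLR: (z*(b*6)) (not simplifiable)
  at RLRR: (b*6) (not simplifiable)
  at RR: ((b+x)+((y+a)*(2*a))) (not simplifiable)
  at RRL: (b+x) (not simplifiable)
  at RRR: ((y+a)*(2*a)) (not simplifiable)
  at RRRL: (y+a) (not simplifiable)
  at RRRR: (2*a) (not simplifiable)
Result: no simplifiable subexpression found -> normal form.

Answer: yes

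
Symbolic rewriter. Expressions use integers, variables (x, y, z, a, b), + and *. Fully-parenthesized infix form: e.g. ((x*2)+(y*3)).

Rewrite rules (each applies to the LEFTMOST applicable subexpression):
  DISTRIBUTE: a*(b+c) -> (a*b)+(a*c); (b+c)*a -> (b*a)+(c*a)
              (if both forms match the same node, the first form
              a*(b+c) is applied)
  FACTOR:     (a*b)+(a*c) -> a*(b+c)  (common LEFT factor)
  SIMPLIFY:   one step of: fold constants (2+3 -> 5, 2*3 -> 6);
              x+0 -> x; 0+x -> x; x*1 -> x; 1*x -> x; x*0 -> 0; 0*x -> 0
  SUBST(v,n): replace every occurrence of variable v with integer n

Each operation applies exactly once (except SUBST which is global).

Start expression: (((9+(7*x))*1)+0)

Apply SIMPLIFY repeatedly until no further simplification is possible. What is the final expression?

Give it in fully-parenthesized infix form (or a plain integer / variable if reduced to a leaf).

Answer: (9+(7*x))

Derivation:
Start: (((9+(7*x))*1)+0)
Step 1: at root: (((9+(7*x))*1)+0) -> ((9+(7*x))*1); overall: (((9+(7*x))*1)+0) -> ((9+(7*x))*1)
Step 2: at root: ((9+(7*x))*1) -> (9+(7*x)); overall: ((9+(7*x))*1) -> (9+(7*x))
Fixed point: (9+(7*x))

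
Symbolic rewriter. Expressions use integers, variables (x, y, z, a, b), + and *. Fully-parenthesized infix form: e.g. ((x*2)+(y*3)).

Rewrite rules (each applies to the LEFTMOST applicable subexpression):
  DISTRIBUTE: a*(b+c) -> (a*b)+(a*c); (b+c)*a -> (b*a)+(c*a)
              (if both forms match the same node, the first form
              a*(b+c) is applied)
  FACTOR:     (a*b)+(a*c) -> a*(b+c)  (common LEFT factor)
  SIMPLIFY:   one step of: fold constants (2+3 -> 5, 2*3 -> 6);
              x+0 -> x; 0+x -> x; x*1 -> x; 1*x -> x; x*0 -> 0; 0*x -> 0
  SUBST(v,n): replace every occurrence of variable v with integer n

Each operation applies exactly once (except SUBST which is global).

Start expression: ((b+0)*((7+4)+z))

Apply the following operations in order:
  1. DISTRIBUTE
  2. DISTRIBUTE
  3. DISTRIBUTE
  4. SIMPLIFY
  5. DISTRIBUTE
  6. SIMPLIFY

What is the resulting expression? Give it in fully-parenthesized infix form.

Answer: (((b*7)+((b*4)+(0*4)))+((b+0)*z))

Derivation:
Start: ((b+0)*((7+4)+z))
Apply DISTRIBUTE at root (target: ((b+0)*((7+4)+z))): ((b+0)*((7+4)+z)) -> (((b+0)*(7+4))+((b+0)*z))
Apply DISTRIBUTE at L (target: ((b+0)*(7+4))): (((b+0)*(7+4))+((b+0)*z)) -> ((((b+0)*7)+((b+0)*4))+((b+0)*z))
Apply DISTRIBUTE at LL (target: ((b+0)*7)): ((((b+0)*7)+((b+0)*4))+((b+0)*z)) -> ((((b*7)+(0*7))+((b+0)*4))+((b+0)*z))
Apply SIMPLIFY at LLR (target: (0*7)): ((((b*7)+(0*7))+((b+0)*4))+((b+0)*z)) -> ((((b*7)+0)+((b+0)*4))+((b+0)*z))
Apply DISTRIBUTE at LR (target: ((b+0)*4)): ((((b*7)+0)+((b+0)*4))+((b+0)*z)) -> ((((b*7)+0)+((b*4)+(0*4)))+((b+0)*z))
Apply SIMPLIFY at LL (target: ((b*7)+0)): ((((b*7)+0)+((b*4)+(0*4)))+((b+0)*z)) -> (((b*7)+((b*4)+(0*4)))+((b+0)*z))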